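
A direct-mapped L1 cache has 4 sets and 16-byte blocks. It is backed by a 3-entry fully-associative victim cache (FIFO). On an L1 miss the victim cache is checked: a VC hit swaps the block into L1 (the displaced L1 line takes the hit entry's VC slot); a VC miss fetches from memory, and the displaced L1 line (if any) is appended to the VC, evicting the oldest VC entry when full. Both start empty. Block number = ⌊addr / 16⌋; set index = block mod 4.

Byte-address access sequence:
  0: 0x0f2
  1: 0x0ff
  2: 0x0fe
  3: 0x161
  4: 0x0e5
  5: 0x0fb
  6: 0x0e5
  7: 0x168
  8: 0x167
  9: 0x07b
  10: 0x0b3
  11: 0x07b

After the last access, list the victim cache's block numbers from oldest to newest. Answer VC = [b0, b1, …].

VC = [14, 15, 11]

  [0] addr=0xf2 blk=15 s=3: MISS | VC []
  [1] addr=0xff blk=15 s=3: L1-HIT | VC []
  [2] addr=0xfe blk=15 s=3: L1-HIT | VC []
  [3] addr=0x161 blk=22 s=2: MISS | VC []
  [4] addr=0xe5 blk=14 s=2: MISS | VC [22]
  [5] addr=0xfb blk=15 s=3: L1-HIT | VC [22]
  [6] addr=0xe5 blk=14 s=2: L1-HIT | VC [22]
  [7] addr=0x168 blk=22 s=2: VC-HIT | VC [14]
  [8] addr=0x167 blk=22 s=2: L1-HIT | VC [14]
  [9] addr=0x7b blk=7 s=3: MISS | VC [14, 15]
  [10] addr=0xb3 blk=11 s=3: MISS | VC [14, 15, 7]
  [11] addr=0x7b blk=7 s=3: VC-HIT | VC [14, 15, 11]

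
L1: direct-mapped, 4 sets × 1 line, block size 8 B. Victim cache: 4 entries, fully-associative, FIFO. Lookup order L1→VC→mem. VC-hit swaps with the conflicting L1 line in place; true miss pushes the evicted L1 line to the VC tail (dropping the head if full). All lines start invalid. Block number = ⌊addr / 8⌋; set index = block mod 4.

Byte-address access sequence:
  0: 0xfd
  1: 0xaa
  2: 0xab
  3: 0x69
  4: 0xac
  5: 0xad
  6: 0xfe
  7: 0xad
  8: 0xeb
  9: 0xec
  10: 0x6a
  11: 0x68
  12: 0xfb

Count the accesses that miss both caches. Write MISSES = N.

0: 0xfd (blk 31, set 3) → MISS  vc=[]
1: 0xaa (blk 21, set 1) → MISS  vc=[]
2: 0xab (blk 21, set 1) → L1-HIT  vc=[]
3: 0x69 (blk 13, set 1) → MISS  vc=[21]
4: 0xac (blk 21, set 1) → VC-HIT  vc=[13]
5: 0xad (blk 21, set 1) → L1-HIT  vc=[13]
6: 0xfe (blk 31, set 3) → L1-HIT  vc=[13]
7: 0xad (blk 21, set 1) → L1-HIT  vc=[13]
8: 0xeb (blk 29, set 1) → MISS  vc=[13, 21]
9: 0xec (blk 29, set 1) → L1-HIT  vc=[13, 21]
10: 0x6a (blk 13, set 1) → VC-HIT  vc=[29, 21]
11: 0x68 (blk 13, set 1) → L1-HIT  vc=[29, 21]
12: 0xfb (blk 31, set 3) → L1-HIT  vc=[29, 21]

MISSES = 4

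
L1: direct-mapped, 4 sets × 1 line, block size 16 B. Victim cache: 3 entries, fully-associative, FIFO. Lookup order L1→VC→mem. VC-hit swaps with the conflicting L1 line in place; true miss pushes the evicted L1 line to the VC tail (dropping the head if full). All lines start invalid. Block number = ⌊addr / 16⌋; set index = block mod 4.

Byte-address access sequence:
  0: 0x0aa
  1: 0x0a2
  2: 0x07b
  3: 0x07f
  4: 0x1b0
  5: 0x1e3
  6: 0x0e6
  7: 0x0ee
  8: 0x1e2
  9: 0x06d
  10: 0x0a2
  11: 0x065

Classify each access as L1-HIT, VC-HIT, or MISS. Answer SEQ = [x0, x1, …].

SEQ = [MISS, L1-HIT, MISS, L1-HIT, MISS, MISS, MISS, L1-HIT, VC-HIT, MISS, VC-HIT, VC-HIT]

  [0] addr=0xaa blk=10 s=2: MISS | VC []
  [1] addr=0xa2 blk=10 s=2: L1-HIT | VC []
  [2] addr=0x7b blk=7 s=3: MISS | VC []
  [3] addr=0x7f blk=7 s=3: L1-HIT | VC []
  [4] addr=0x1b0 blk=27 s=3: MISS | VC [7]
  [5] addr=0x1e3 blk=30 s=2: MISS | VC [7, 10]
  [6] addr=0xe6 blk=14 s=2: MISS | VC [7, 10, 30]
  [7] addr=0xee blk=14 s=2: L1-HIT | VC [7, 10, 30]
  [8] addr=0x1e2 blk=30 s=2: VC-HIT | VC [7, 10, 14]
  [9] addr=0x6d blk=6 s=2: MISS | VC [10, 14, 30]
  [10] addr=0xa2 blk=10 s=2: VC-HIT | VC [6, 14, 30]
  [11] addr=0x65 blk=6 s=2: VC-HIT | VC [10, 14, 30]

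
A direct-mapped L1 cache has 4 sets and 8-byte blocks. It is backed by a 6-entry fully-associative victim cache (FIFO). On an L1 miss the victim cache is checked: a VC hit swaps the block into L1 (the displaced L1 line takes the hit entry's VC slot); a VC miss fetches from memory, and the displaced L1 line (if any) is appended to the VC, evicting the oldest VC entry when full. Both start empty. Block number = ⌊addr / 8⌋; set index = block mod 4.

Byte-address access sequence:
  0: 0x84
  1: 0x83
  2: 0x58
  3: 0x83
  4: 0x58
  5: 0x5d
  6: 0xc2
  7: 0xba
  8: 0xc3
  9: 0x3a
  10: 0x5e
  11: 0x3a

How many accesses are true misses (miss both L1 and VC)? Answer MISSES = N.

  [0] addr=0x84 blk=16 s=0: MISS | VC []
  [1] addr=0x83 blk=16 s=0: L1-HIT | VC []
  [2] addr=0x58 blk=11 s=3: MISS | VC []
  [3] addr=0x83 blk=16 s=0: L1-HIT | VC []
  [4] addr=0x58 blk=11 s=3: L1-HIT | VC []
  [5] addr=0x5d blk=11 s=3: L1-HIT | VC []
  [6] addr=0xc2 blk=24 s=0: MISS | VC [16]
  [7] addr=0xba blk=23 s=3: MISS | VC [16, 11]
  [8] addr=0xc3 blk=24 s=0: L1-HIT | VC [16, 11]
  [9] addr=0x3a blk=7 s=3: MISS | VC [16, 11, 23]
  [10] addr=0x5e blk=11 s=3: VC-HIT | VC [16, 7, 23]
  [11] addr=0x3a blk=7 s=3: VC-HIT | VC [16, 11, 23]

MISSES = 5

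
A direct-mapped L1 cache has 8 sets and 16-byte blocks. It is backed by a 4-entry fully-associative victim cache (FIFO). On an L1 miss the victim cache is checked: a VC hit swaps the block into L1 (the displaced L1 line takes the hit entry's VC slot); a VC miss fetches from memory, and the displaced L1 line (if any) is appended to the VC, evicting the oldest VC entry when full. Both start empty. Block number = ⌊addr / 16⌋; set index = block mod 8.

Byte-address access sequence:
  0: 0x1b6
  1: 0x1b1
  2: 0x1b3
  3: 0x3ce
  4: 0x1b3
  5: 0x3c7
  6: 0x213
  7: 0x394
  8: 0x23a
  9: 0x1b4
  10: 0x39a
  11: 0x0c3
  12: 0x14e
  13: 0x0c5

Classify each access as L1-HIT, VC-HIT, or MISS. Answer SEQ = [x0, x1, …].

SEQ = [MISS, L1-HIT, L1-HIT, MISS, L1-HIT, L1-HIT, MISS, MISS, MISS, VC-HIT, L1-HIT, MISS, MISS, VC-HIT]

0: 0x1b6 (blk 27, set 3) → MISS  vc=[]
1: 0x1b1 (blk 27, set 3) → L1-HIT  vc=[]
2: 0x1b3 (blk 27, set 3) → L1-HIT  vc=[]
3: 0x3ce (blk 60, set 4) → MISS  vc=[]
4: 0x1b3 (blk 27, set 3) → L1-HIT  vc=[]
5: 0x3c7 (blk 60, set 4) → L1-HIT  vc=[]
6: 0x213 (blk 33, set 1) → MISS  vc=[]
7: 0x394 (blk 57, set 1) → MISS  vc=[33]
8: 0x23a (blk 35, set 3) → MISS  vc=[33, 27]
9: 0x1b4 (blk 27, set 3) → VC-HIT  vc=[33, 35]
10: 0x39a (blk 57, set 1) → L1-HIT  vc=[33, 35]
11: 0xc3 (blk 12, set 4) → MISS  vc=[33, 35, 60]
12: 0x14e (blk 20, set 4) → MISS  vc=[33, 35, 60, 12]
13: 0xc5 (blk 12, set 4) → VC-HIT  vc=[33, 35, 60, 20]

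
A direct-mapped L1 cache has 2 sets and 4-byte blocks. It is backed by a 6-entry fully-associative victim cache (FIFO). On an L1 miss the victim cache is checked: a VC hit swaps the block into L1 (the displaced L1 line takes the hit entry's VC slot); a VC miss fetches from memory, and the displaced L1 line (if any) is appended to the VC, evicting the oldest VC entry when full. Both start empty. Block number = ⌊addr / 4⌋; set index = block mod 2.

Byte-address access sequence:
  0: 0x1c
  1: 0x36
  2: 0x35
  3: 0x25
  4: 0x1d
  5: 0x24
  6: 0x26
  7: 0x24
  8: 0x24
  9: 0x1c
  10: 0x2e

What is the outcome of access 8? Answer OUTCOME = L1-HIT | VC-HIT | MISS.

OUTCOME = L1-HIT

#0 0x1c→b7/s1 MISS; vc=[]
#1 0x36→b13/s1 MISS; vc=[7]
#2 0x35→b13/s1 L1-HIT; vc=[7]
#3 0x25→b9/s1 MISS; vc=[7,13]
#4 0x1d→b7/s1 VC-HIT; vc=[9,13]
#5 0x24→b9/s1 VC-HIT; vc=[7,13]
#6 0x26→b9/s1 L1-HIT; vc=[7,13]
#7 0x24→b9/s1 L1-HIT; vc=[7,13]
#8 0x24→b9/s1 L1-HIT; vc=[7,13]
#9 0x1c→b7/s1 VC-HIT; vc=[9,13]
#10 0x2e→b11/s1 MISS; vc=[9,13,7]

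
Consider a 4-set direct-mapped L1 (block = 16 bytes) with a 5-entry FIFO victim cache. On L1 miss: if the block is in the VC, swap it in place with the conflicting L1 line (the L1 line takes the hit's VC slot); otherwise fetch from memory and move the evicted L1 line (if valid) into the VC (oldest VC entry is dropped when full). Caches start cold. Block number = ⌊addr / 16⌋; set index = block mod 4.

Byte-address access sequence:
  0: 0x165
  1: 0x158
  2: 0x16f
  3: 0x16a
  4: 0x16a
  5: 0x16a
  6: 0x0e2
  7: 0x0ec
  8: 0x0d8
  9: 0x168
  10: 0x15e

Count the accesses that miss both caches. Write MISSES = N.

  [0] addr=0x165 blk=22 s=2: MISS | VC []
  [1] addr=0x158 blk=21 s=1: MISS | VC []
  [2] addr=0x16f blk=22 s=2: L1-HIT | VC []
  [3] addr=0x16a blk=22 s=2: L1-HIT | VC []
  [4] addr=0x16a blk=22 s=2: L1-HIT | VC []
  [5] addr=0x16a blk=22 s=2: L1-HIT | VC []
  [6] addr=0xe2 blk=14 s=2: MISS | VC [22]
  [7] addr=0xec blk=14 s=2: L1-HIT | VC [22]
  [8] addr=0xd8 blk=13 s=1: MISS | VC [22, 21]
  [9] addr=0x168 blk=22 s=2: VC-HIT | VC [14, 21]
  [10] addr=0x15e blk=21 s=1: VC-HIT | VC [14, 13]

MISSES = 4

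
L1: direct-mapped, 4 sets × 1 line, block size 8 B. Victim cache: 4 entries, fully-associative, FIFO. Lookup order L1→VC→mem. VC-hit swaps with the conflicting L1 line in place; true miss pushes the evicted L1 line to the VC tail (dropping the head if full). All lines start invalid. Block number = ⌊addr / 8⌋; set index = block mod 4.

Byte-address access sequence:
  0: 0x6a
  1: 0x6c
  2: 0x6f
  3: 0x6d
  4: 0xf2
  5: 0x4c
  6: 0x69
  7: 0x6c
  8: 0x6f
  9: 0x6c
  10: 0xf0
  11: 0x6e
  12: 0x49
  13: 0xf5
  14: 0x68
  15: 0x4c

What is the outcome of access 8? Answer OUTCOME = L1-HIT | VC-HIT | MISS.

  [0] addr=0x6a blk=13 s=1: MISS | VC []
  [1] addr=0x6c blk=13 s=1: L1-HIT | VC []
  [2] addr=0x6f blk=13 s=1: L1-HIT | VC []
  [3] addr=0x6d blk=13 s=1: L1-HIT | VC []
  [4] addr=0xf2 blk=30 s=2: MISS | VC []
  [5] addr=0x4c blk=9 s=1: MISS | VC [13]
  [6] addr=0x69 blk=13 s=1: VC-HIT | VC [9]
  [7] addr=0x6c blk=13 s=1: L1-HIT | VC [9]
  [8] addr=0x6f blk=13 s=1: L1-HIT | VC [9]
  [9] addr=0x6c blk=13 s=1: L1-HIT | VC [9]
  [10] addr=0xf0 blk=30 s=2: L1-HIT | VC [9]
  [11] addr=0x6e blk=13 s=1: L1-HIT | VC [9]
  [12] addr=0x49 blk=9 s=1: VC-HIT | VC [13]
  [13] addr=0xf5 blk=30 s=2: L1-HIT | VC [13]
  [14] addr=0x68 blk=13 s=1: VC-HIT | VC [9]
  [15] addr=0x4c blk=9 s=1: VC-HIT | VC [13]

OUTCOME = L1-HIT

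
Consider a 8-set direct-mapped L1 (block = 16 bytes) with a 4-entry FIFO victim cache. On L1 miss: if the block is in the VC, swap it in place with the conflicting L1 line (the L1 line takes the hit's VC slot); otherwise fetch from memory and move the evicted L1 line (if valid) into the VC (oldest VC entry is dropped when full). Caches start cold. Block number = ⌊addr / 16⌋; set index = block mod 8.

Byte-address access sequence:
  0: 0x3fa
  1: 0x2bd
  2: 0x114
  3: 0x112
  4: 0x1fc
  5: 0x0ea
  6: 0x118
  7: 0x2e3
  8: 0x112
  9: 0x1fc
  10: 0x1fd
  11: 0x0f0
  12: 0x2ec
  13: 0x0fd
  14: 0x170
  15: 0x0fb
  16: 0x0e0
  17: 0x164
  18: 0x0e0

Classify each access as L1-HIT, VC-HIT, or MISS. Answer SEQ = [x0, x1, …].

SEQ = [MISS, MISS, MISS, L1-HIT, MISS, MISS, L1-HIT, MISS, L1-HIT, L1-HIT, L1-HIT, MISS, L1-HIT, L1-HIT, MISS, VC-HIT, VC-HIT, MISS, VC-HIT]

0: 0x3fa (blk 63, set 7) → MISS  vc=[]
1: 0x2bd (blk 43, set 3) → MISS  vc=[]
2: 0x114 (blk 17, set 1) → MISS  vc=[]
3: 0x112 (blk 17, set 1) → L1-HIT  vc=[]
4: 0x1fc (blk 31, set 7) → MISS  vc=[63]
5: 0xea (blk 14, set 6) → MISS  vc=[63]
6: 0x118 (blk 17, set 1) → L1-HIT  vc=[63]
7: 0x2e3 (blk 46, set 6) → MISS  vc=[63, 14]
8: 0x112 (blk 17, set 1) → L1-HIT  vc=[63, 14]
9: 0x1fc (blk 31, set 7) → L1-HIT  vc=[63, 14]
10: 0x1fd (blk 31, set 7) → L1-HIT  vc=[63, 14]
11: 0xf0 (blk 15, set 7) → MISS  vc=[63, 14, 31]
12: 0x2ec (blk 46, set 6) → L1-HIT  vc=[63, 14, 31]
13: 0xfd (blk 15, set 7) → L1-HIT  vc=[63, 14, 31]
14: 0x170 (blk 23, set 7) → MISS  vc=[63, 14, 31, 15]
15: 0xfb (blk 15, set 7) → VC-HIT  vc=[63, 14, 31, 23]
16: 0xe0 (blk 14, set 6) → VC-HIT  vc=[63, 46, 31, 23]
17: 0x164 (blk 22, set 6) → MISS  vc=[46, 31, 23, 14]
18: 0xe0 (blk 14, set 6) → VC-HIT  vc=[46, 31, 23, 22]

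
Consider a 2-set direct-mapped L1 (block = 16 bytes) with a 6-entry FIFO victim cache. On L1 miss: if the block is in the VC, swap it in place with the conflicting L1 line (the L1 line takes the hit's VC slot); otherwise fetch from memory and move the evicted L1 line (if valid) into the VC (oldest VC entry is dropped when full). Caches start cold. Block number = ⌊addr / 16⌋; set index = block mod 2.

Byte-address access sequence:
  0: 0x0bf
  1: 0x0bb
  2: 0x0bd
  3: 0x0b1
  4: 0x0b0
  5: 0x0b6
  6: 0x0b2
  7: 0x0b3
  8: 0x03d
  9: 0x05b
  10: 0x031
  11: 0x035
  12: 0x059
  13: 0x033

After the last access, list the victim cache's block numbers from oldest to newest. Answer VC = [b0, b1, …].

  [0] addr=0xbf blk=11 s=1: MISS | VC []
  [1] addr=0xbb blk=11 s=1: L1-HIT | VC []
  [2] addr=0xbd blk=11 s=1: L1-HIT | VC []
  [3] addr=0xb1 blk=11 s=1: L1-HIT | VC []
  [4] addr=0xb0 blk=11 s=1: L1-HIT | VC []
  [5] addr=0xb6 blk=11 s=1: L1-HIT | VC []
  [6] addr=0xb2 blk=11 s=1: L1-HIT | VC []
  [7] addr=0xb3 blk=11 s=1: L1-HIT | VC []
  [8] addr=0x3d blk=3 s=1: MISS | VC [11]
  [9] addr=0x5b blk=5 s=1: MISS | VC [11, 3]
  [10] addr=0x31 blk=3 s=1: VC-HIT | VC [11, 5]
  [11] addr=0x35 blk=3 s=1: L1-HIT | VC [11, 5]
  [12] addr=0x59 blk=5 s=1: VC-HIT | VC [11, 3]
  [13] addr=0x33 blk=3 s=1: VC-HIT | VC [11, 5]

VC = [11, 5]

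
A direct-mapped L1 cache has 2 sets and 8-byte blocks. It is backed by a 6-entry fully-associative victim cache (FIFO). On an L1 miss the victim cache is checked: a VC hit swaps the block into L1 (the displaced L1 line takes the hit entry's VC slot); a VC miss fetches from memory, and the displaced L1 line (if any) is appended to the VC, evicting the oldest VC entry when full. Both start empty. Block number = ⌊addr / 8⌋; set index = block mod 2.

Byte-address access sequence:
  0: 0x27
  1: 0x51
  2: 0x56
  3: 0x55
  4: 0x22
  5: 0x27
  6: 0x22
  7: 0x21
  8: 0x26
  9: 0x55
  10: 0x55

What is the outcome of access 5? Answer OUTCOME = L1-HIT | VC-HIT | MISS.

OUTCOME = L1-HIT

0: 0x27 (blk 4, set 0) → MISS  vc=[]
1: 0x51 (blk 10, set 0) → MISS  vc=[4]
2: 0x56 (blk 10, set 0) → L1-HIT  vc=[4]
3: 0x55 (blk 10, set 0) → L1-HIT  vc=[4]
4: 0x22 (blk 4, set 0) → VC-HIT  vc=[10]
5: 0x27 (blk 4, set 0) → L1-HIT  vc=[10]
6: 0x22 (blk 4, set 0) → L1-HIT  vc=[10]
7: 0x21 (blk 4, set 0) → L1-HIT  vc=[10]
8: 0x26 (blk 4, set 0) → L1-HIT  vc=[10]
9: 0x55 (blk 10, set 0) → VC-HIT  vc=[4]
10: 0x55 (blk 10, set 0) → L1-HIT  vc=[4]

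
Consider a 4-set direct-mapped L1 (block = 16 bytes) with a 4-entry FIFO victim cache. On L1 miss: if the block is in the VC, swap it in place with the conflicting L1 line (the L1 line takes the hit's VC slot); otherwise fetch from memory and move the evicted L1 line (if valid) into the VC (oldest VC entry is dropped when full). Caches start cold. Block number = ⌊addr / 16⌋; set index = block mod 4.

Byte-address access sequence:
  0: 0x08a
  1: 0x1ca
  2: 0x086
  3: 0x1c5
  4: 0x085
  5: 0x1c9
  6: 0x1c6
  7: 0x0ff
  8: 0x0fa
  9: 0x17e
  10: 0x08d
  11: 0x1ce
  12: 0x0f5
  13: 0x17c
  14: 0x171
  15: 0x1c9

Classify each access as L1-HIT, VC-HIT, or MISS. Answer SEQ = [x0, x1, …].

SEQ = [MISS, MISS, VC-HIT, VC-HIT, VC-HIT, VC-HIT, L1-HIT, MISS, L1-HIT, MISS, VC-HIT, VC-HIT, VC-HIT, VC-HIT, L1-HIT, L1-HIT]

0: 0x8a (blk 8, set 0) → MISS  vc=[]
1: 0x1ca (blk 28, set 0) → MISS  vc=[8]
2: 0x86 (blk 8, set 0) → VC-HIT  vc=[28]
3: 0x1c5 (blk 28, set 0) → VC-HIT  vc=[8]
4: 0x85 (blk 8, set 0) → VC-HIT  vc=[28]
5: 0x1c9 (blk 28, set 0) → VC-HIT  vc=[8]
6: 0x1c6 (blk 28, set 0) → L1-HIT  vc=[8]
7: 0xff (blk 15, set 3) → MISS  vc=[8]
8: 0xfa (blk 15, set 3) → L1-HIT  vc=[8]
9: 0x17e (blk 23, set 3) → MISS  vc=[8, 15]
10: 0x8d (blk 8, set 0) → VC-HIT  vc=[28, 15]
11: 0x1ce (blk 28, set 0) → VC-HIT  vc=[8, 15]
12: 0xf5 (blk 15, set 3) → VC-HIT  vc=[8, 23]
13: 0x17c (blk 23, set 3) → VC-HIT  vc=[8, 15]
14: 0x171 (blk 23, set 3) → L1-HIT  vc=[8, 15]
15: 0x1c9 (blk 28, set 0) → L1-HIT  vc=[8, 15]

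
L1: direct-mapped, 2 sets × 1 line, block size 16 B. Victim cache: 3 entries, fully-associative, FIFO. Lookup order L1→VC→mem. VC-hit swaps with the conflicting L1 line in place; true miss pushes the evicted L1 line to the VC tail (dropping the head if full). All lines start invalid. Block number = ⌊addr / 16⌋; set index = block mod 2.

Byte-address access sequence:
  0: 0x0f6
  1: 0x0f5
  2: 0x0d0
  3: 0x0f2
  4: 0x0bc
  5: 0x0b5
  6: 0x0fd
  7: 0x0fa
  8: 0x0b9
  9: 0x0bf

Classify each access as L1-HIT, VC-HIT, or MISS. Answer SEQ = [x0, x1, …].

0: 0xf6 (blk 15, set 1) → MISS  vc=[]
1: 0xf5 (blk 15, set 1) → L1-HIT  vc=[]
2: 0xd0 (blk 13, set 1) → MISS  vc=[15]
3: 0xf2 (blk 15, set 1) → VC-HIT  vc=[13]
4: 0xbc (blk 11, set 1) → MISS  vc=[13, 15]
5: 0xb5 (blk 11, set 1) → L1-HIT  vc=[13, 15]
6: 0xfd (blk 15, set 1) → VC-HIT  vc=[13, 11]
7: 0xfa (blk 15, set 1) → L1-HIT  vc=[13, 11]
8: 0xb9 (blk 11, set 1) → VC-HIT  vc=[13, 15]
9: 0xbf (blk 11, set 1) → L1-HIT  vc=[13, 15]

SEQ = [MISS, L1-HIT, MISS, VC-HIT, MISS, L1-HIT, VC-HIT, L1-HIT, VC-HIT, L1-HIT]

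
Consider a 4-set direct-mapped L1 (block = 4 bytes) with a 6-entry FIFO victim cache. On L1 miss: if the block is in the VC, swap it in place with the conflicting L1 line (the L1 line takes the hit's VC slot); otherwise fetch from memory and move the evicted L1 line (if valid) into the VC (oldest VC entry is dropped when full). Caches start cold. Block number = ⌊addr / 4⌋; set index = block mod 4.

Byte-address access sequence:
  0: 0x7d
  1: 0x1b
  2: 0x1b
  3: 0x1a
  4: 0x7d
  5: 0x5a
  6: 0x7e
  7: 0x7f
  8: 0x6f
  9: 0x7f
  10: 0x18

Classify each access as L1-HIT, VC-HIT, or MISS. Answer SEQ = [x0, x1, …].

#0 0x7d→b31/s3 MISS; vc=[]
#1 0x1b→b6/s2 MISS; vc=[]
#2 0x1b→b6/s2 L1-HIT; vc=[]
#3 0x1a→b6/s2 L1-HIT; vc=[]
#4 0x7d→b31/s3 L1-HIT; vc=[]
#5 0x5a→b22/s2 MISS; vc=[6]
#6 0x7e→b31/s3 L1-HIT; vc=[6]
#7 0x7f→b31/s3 L1-HIT; vc=[6]
#8 0x6f→b27/s3 MISS; vc=[6,31]
#9 0x7f→b31/s3 VC-HIT; vc=[6,27]
#10 0x18→b6/s2 VC-HIT; vc=[22,27]

SEQ = [MISS, MISS, L1-HIT, L1-HIT, L1-HIT, MISS, L1-HIT, L1-HIT, MISS, VC-HIT, VC-HIT]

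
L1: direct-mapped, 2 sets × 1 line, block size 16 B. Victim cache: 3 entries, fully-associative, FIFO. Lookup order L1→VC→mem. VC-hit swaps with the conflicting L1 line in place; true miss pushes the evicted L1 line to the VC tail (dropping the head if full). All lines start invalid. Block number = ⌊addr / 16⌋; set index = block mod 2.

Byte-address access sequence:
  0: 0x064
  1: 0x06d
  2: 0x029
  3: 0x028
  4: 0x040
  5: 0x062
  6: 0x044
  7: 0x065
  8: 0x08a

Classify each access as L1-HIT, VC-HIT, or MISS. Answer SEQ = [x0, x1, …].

0: 0x64 (blk 6, set 0) → MISS  vc=[]
1: 0x6d (blk 6, set 0) → L1-HIT  vc=[]
2: 0x29 (blk 2, set 0) → MISS  vc=[6]
3: 0x28 (blk 2, set 0) → L1-HIT  vc=[6]
4: 0x40 (blk 4, set 0) → MISS  vc=[6, 2]
5: 0x62 (blk 6, set 0) → VC-HIT  vc=[4, 2]
6: 0x44 (blk 4, set 0) → VC-HIT  vc=[6, 2]
7: 0x65 (blk 6, set 0) → VC-HIT  vc=[4, 2]
8: 0x8a (blk 8, set 0) → MISS  vc=[4, 2, 6]

SEQ = [MISS, L1-HIT, MISS, L1-HIT, MISS, VC-HIT, VC-HIT, VC-HIT, MISS]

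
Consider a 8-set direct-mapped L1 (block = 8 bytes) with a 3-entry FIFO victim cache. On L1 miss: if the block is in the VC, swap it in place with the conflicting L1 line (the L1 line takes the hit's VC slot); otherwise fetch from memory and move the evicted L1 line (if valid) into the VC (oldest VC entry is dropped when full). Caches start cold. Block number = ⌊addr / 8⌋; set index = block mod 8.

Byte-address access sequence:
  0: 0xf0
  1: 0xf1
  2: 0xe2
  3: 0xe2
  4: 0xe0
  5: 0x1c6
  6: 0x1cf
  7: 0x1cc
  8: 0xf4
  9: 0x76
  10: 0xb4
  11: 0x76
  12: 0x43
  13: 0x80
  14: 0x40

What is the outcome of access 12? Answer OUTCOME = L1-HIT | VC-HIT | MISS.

OUTCOME = MISS

0: 0xf0 (blk 30, set 6) → MISS  vc=[]
1: 0xf1 (blk 30, set 6) → L1-HIT  vc=[]
2: 0xe2 (blk 28, set 4) → MISS  vc=[]
3: 0xe2 (blk 28, set 4) → L1-HIT  vc=[]
4: 0xe0 (blk 28, set 4) → L1-HIT  vc=[]
5: 0x1c6 (blk 56, set 0) → MISS  vc=[]
6: 0x1cf (blk 57, set 1) → MISS  vc=[]
7: 0x1cc (blk 57, set 1) → L1-HIT  vc=[]
8: 0xf4 (blk 30, set 6) → L1-HIT  vc=[]
9: 0x76 (blk 14, set 6) → MISS  vc=[30]
10: 0xb4 (blk 22, set 6) → MISS  vc=[30, 14]
11: 0x76 (blk 14, set 6) → VC-HIT  vc=[30, 22]
12: 0x43 (blk 8, set 0) → MISS  vc=[30, 22, 56]
13: 0x80 (blk 16, set 0) → MISS  vc=[22, 56, 8]
14: 0x40 (blk 8, set 0) → VC-HIT  vc=[22, 56, 16]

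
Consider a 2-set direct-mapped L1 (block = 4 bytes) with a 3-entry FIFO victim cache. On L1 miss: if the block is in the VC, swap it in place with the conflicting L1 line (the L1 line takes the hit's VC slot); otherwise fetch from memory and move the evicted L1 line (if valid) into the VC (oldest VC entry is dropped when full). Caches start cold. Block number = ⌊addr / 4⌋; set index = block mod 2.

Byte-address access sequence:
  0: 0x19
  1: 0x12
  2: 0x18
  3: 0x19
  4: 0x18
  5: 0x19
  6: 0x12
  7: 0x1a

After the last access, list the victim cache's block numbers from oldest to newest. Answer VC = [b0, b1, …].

VC = [4]

  [0] addr=0x19 blk=6 s=0: MISS | VC []
  [1] addr=0x12 blk=4 s=0: MISS | VC [6]
  [2] addr=0x18 blk=6 s=0: VC-HIT | VC [4]
  [3] addr=0x19 blk=6 s=0: L1-HIT | VC [4]
  [4] addr=0x18 blk=6 s=0: L1-HIT | VC [4]
  [5] addr=0x19 blk=6 s=0: L1-HIT | VC [4]
  [6] addr=0x12 blk=4 s=0: VC-HIT | VC [6]
  [7] addr=0x1a blk=6 s=0: VC-HIT | VC [4]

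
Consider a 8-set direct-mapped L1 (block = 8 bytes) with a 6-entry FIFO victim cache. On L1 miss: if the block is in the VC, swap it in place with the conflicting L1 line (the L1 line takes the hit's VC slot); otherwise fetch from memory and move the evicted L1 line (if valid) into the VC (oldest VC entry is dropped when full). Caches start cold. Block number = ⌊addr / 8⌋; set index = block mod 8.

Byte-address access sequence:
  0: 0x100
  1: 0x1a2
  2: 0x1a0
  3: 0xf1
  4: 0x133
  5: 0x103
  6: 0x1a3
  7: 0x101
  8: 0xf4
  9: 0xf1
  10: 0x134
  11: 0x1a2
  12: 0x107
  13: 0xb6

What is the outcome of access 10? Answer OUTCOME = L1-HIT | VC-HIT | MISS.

  [0] addr=0x100 blk=32 s=0: MISS | VC []
  [1] addr=0x1a2 blk=52 s=4: MISS | VC []
  [2] addr=0x1a0 blk=52 s=4: L1-HIT | VC []
  [3] addr=0xf1 blk=30 s=6: MISS | VC []
  [4] addr=0x133 blk=38 s=6: MISS | VC [30]
  [5] addr=0x103 blk=32 s=0: L1-HIT | VC [30]
  [6] addr=0x1a3 blk=52 s=4: L1-HIT | VC [30]
  [7] addr=0x101 blk=32 s=0: L1-HIT | VC [30]
  [8] addr=0xf4 blk=30 s=6: VC-HIT | VC [38]
  [9] addr=0xf1 blk=30 s=6: L1-HIT | VC [38]
  [10] addr=0x134 blk=38 s=6: VC-HIT | VC [30]
  [11] addr=0x1a2 blk=52 s=4: L1-HIT | VC [30]
  [12] addr=0x107 blk=32 s=0: L1-HIT | VC [30]
  [13] addr=0xb6 blk=22 s=6: MISS | VC [30, 38]

OUTCOME = VC-HIT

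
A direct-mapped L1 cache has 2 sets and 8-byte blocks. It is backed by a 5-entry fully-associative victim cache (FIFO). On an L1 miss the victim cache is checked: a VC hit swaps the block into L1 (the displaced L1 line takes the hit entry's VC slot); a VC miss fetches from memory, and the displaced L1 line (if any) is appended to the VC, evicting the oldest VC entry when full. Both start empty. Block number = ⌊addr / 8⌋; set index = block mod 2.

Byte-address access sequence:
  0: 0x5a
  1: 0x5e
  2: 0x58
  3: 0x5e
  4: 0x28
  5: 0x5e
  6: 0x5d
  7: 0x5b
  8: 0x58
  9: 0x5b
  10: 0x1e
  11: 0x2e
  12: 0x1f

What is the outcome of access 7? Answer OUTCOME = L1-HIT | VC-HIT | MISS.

  [0] addr=0x5a blk=11 s=1: MISS | VC []
  [1] addr=0x5e blk=11 s=1: L1-HIT | VC []
  [2] addr=0x58 blk=11 s=1: L1-HIT | VC []
  [3] addr=0x5e blk=11 s=1: L1-HIT | VC []
  [4] addr=0x28 blk=5 s=1: MISS | VC [11]
  [5] addr=0x5e blk=11 s=1: VC-HIT | VC [5]
  [6] addr=0x5d blk=11 s=1: L1-HIT | VC [5]
  [7] addr=0x5b blk=11 s=1: L1-HIT | VC [5]
  [8] addr=0x58 blk=11 s=1: L1-HIT | VC [5]
  [9] addr=0x5b blk=11 s=1: L1-HIT | VC [5]
  [10] addr=0x1e blk=3 s=1: MISS | VC [5, 11]
  [11] addr=0x2e blk=5 s=1: VC-HIT | VC [3, 11]
  [12] addr=0x1f blk=3 s=1: VC-HIT | VC [5, 11]

OUTCOME = L1-HIT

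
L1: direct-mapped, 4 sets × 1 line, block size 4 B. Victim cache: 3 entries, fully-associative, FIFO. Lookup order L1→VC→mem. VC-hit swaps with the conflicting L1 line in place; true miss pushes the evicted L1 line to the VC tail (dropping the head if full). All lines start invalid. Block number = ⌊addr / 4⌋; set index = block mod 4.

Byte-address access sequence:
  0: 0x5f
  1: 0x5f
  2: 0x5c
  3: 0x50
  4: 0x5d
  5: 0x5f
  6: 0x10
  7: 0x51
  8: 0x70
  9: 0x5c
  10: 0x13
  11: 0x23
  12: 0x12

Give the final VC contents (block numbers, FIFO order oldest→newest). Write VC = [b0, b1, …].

VC = [28, 20, 8]

#0 0x5f→b23/s3 MISS; vc=[]
#1 0x5f→b23/s3 L1-HIT; vc=[]
#2 0x5c→b23/s3 L1-HIT; vc=[]
#3 0x50→b20/s0 MISS; vc=[]
#4 0x5d→b23/s3 L1-HIT; vc=[]
#5 0x5f→b23/s3 L1-HIT; vc=[]
#6 0x10→b4/s0 MISS; vc=[20]
#7 0x51→b20/s0 VC-HIT; vc=[4]
#8 0x70→b28/s0 MISS; vc=[4,20]
#9 0x5c→b23/s3 L1-HIT; vc=[4,20]
#10 0x13→b4/s0 VC-HIT; vc=[28,20]
#11 0x23→b8/s0 MISS; vc=[28,20,4]
#12 0x12→b4/s0 VC-HIT; vc=[28,20,8]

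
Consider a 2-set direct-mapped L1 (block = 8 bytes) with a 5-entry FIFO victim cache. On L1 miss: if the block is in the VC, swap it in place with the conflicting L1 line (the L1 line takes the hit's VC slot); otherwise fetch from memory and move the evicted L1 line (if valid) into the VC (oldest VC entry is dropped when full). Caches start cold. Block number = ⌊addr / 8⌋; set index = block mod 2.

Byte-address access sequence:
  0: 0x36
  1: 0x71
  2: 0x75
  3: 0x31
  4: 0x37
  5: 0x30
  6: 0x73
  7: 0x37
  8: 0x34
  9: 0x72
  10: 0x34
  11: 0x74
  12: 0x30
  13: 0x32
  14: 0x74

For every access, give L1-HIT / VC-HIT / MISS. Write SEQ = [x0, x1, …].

#0 0x36→b6/s0 MISS; vc=[]
#1 0x71→b14/s0 MISS; vc=[6]
#2 0x75→b14/s0 L1-HIT; vc=[6]
#3 0x31→b6/s0 VC-HIT; vc=[14]
#4 0x37→b6/s0 L1-HIT; vc=[14]
#5 0x30→b6/s0 L1-HIT; vc=[14]
#6 0x73→b14/s0 VC-HIT; vc=[6]
#7 0x37→b6/s0 VC-HIT; vc=[14]
#8 0x34→b6/s0 L1-HIT; vc=[14]
#9 0x72→b14/s0 VC-HIT; vc=[6]
#10 0x34→b6/s0 VC-HIT; vc=[14]
#11 0x74→b14/s0 VC-HIT; vc=[6]
#12 0x30→b6/s0 VC-HIT; vc=[14]
#13 0x32→b6/s0 L1-HIT; vc=[14]
#14 0x74→b14/s0 VC-HIT; vc=[6]

SEQ = [MISS, MISS, L1-HIT, VC-HIT, L1-HIT, L1-HIT, VC-HIT, VC-HIT, L1-HIT, VC-HIT, VC-HIT, VC-HIT, VC-HIT, L1-HIT, VC-HIT]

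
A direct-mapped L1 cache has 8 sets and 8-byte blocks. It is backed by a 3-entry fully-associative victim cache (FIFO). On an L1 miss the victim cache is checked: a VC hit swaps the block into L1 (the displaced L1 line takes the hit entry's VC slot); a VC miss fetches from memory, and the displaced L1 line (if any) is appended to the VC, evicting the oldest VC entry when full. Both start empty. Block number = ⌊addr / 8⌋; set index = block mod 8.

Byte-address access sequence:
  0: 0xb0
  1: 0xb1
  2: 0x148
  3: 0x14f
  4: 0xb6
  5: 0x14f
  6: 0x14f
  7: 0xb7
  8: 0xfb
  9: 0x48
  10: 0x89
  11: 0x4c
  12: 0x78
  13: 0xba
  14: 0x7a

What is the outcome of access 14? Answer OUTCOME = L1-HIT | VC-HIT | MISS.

#0 0xb0→b22/s6 MISS; vc=[]
#1 0xb1→b22/s6 L1-HIT; vc=[]
#2 0x148→b41/s1 MISS; vc=[]
#3 0x14f→b41/s1 L1-HIT; vc=[]
#4 0xb6→b22/s6 L1-HIT; vc=[]
#5 0x14f→b41/s1 L1-HIT; vc=[]
#6 0x14f→b41/s1 L1-HIT; vc=[]
#7 0xb7→b22/s6 L1-HIT; vc=[]
#8 0xfb→b31/s7 MISS; vc=[]
#9 0x48→b9/s1 MISS; vc=[41]
#10 0x89→b17/s1 MISS; vc=[41,9]
#11 0x4c→b9/s1 VC-HIT; vc=[41,17]
#12 0x78→b15/s7 MISS; vc=[41,17,31]
#13 0xba→b23/s7 MISS; vc=[17,31,15]
#14 0x7a→b15/s7 VC-HIT; vc=[17,31,23]

OUTCOME = VC-HIT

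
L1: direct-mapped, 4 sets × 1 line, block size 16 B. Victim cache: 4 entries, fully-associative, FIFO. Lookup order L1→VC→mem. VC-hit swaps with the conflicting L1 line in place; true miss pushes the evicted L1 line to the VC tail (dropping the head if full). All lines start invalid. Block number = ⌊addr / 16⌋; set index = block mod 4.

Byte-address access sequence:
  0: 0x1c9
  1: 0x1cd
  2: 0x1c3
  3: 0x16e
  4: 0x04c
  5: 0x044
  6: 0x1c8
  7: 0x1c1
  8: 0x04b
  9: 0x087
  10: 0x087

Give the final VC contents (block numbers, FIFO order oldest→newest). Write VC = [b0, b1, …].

VC = [28, 4]

  [0] addr=0x1c9 blk=28 s=0: MISS | VC []
  [1] addr=0x1cd blk=28 s=0: L1-HIT | VC []
  [2] addr=0x1c3 blk=28 s=0: L1-HIT | VC []
  [3] addr=0x16e blk=22 s=2: MISS | VC []
  [4] addr=0x4c blk=4 s=0: MISS | VC [28]
  [5] addr=0x44 blk=4 s=0: L1-HIT | VC [28]
  [6] addr=0x1c8 blk=28 s=0: VC-HIT | VC [4]
  [7] addr=0x1c1 blk=28 s=0: L1-HIT | VC [4]
  [8] addr=0x4b blk=4 s=0: VC-HIT | VC [28]
  [9] addr=0x87 blk=8 s=0: MISS | VC [28, 4]
  [10] addr=0x87 blk=8 s=0: L1-HIT | VC [28, 4]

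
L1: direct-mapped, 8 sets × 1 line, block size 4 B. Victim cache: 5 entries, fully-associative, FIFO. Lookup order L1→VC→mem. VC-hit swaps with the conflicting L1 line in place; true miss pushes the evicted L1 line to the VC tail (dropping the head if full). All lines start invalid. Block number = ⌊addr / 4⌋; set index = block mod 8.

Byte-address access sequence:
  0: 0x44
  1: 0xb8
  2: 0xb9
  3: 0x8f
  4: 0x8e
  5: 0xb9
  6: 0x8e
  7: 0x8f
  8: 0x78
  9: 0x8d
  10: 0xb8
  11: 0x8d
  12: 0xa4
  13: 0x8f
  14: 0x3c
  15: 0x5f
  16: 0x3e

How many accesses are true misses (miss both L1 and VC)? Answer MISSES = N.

  [0] addr=0x44 blk=17 s=1: MISS | VC []
  [1] addr=0xb8 blk=46 s=6: MISS | VC []
  [2] addr=0xb9 blk=46 s=6: L1-HIT | VC []
  [3] addr=0x8f blk=35 s=3: MISS | VC []
  [4] addr=0x8e blk=35 s=3: L1-HIT | VC []
  [5] addr=0xb9 blk=46 s=6: L1-HIT | VC []
  [6] addr=0x8e blk=35 s=3: L1-HIT | VC []
  [7] addr=0x8f blk=35 s=3: L1-HIT | VC []
  [8] addr=0x78 blk=30 s=6: MISS | VC [46]
  [9] addr=0x8d blk=35 s=3: L1-HIT | VC [46]
  [10] addr=0xb8 blk=46 s=6: VC-HIT | VC [30]
  [11] addr=0x8d blk=35 s=3: L1-HIT | VC [30]
  [12] addr=0xa4 blk=41 s=1: MISS | VC [30, 17]
  [13] addr=0x8f blk=35 s=3: L1-HIT | VC [30, 17]
  [14] addr=0x3c blk=15 s=7: MISS | VC [30, 17]
  [15] addr=0x5f blk=23 s=7: MISS | VC [30, 17, 15]
  [16] addr=0x3e blk=15 s=7: VC-HIT | VC [30, 17, 23]

MISSES = 7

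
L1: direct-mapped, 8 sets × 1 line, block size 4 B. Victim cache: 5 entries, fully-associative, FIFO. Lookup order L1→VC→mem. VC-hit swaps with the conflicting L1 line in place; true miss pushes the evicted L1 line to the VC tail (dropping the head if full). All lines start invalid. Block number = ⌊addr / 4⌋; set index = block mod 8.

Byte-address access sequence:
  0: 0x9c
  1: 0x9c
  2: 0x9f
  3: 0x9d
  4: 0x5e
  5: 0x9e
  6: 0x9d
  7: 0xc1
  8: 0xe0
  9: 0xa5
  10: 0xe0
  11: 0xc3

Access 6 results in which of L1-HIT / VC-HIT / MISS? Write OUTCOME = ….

OUTCOME = L1-HIT

0: 0x9c (blk 39, set 7) → MISS  vc=[]
1: 0x9c (blk 39, set 7) → L1-HIT  vc=[]
2: 0x9f (blk 39, set 7) → L1-HIT  vc=[]
3: 0x9d (blk 39, set 7) → L1-HIT  vc=[]
4: 0x5e (blk 23, set 7) → MISS  vc=[39]
5: 0x9e (blk 39, set 7) → VC-HIT  vc=[23]
6: 0x9d (blk 39, set 7) → L1-HIT  vc=[23]
7: 0xc1 (blk 48, set 0) → MISS  vc=[23]
8: 0xe0 (blk 56, set 0) → MISS  vc=[23, 48]
9: 0xa5 (blk 41, set 1) → MISS  vc=[23, 48]
10: 0xe0 (blk 56, set 0) → L1-HIT  vc=[23, 48]
11: 0xc3 (blk 48, set 0) → VC-HIT  vc=[23, 56]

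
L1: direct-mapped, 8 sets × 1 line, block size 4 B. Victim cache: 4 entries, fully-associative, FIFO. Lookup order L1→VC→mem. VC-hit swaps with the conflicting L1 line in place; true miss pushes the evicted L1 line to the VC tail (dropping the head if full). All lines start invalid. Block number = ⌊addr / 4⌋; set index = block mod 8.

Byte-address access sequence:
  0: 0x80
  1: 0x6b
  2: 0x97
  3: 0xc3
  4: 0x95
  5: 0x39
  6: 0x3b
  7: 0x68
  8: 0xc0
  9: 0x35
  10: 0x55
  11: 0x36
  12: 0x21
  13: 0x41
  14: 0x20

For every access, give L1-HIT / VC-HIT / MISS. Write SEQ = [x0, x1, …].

  [0] addr=0x80 blk=32 s=0: MISS | VC []
  [1] addr=0x6b blk=26 s=2: MISS | VC []
  [2] addr=0x97 blk=37 s=5: MISS | VC []
  [3] addr=0xc3 blk=48 s=0: MISS | VC [32]
  [4] addr=0x95 blk=37 s=5: L1-HIT | VC [32]
  [5] addr=0x39 blk=14 s=6: MISS | VC [32]
  [6] addr=0x3b blk=14 s=6: L1-HIT | VC [32]
  [7] addr=0x68 blk=26 s=2: L1-HIT | VC [32]
  [8] addr=0xc0 blk=48 s=0: L1-HIT | VC [32]
  [9] addr=0x35 blk=13 s=5: MISS | VC [32, 37]
  [10] addr=0x55 blk=21 s=5: MISS | VC [32, 37, 13]
  [11] addr=0x36 blk=13 s=5: VC-HIT | VC [32, 37, 21]
  [12] addr=0x21 blk=8 s=0: MISS | VC [32, 37, 21, 48]
  [13] addr=0x41 blk=16 s=0: MISS | VC [37, 21, 48, 8]
  [14] addr=0x20 blk=8 s=0: VC-HIT | VC [37, 21, 48, 16]

SEQ = [MISS, MISS, MISS, MISS, L1-HIT, MISS, L1-HIT, L1-HIT, L1-HIT, MISS, MISS, VC-HIT, MISS, MISS, VC-HIT]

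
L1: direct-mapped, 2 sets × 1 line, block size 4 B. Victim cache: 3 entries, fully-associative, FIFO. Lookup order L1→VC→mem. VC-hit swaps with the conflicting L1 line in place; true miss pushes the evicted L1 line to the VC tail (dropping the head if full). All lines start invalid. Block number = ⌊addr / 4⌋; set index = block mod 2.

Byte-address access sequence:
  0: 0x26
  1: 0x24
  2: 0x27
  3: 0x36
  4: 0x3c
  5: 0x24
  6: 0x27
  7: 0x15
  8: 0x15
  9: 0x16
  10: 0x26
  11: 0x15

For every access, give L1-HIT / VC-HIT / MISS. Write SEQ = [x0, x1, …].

  [0] addr=0x26 blk=9 s=1: MISS | VC []
  [1] addr=0x24 blk=9 s=1: L1-HIT | VC []
  [2] addr=0x27 blk=9 s=1: L1-HIT | VC []
  [3] addr=0x36 blk=13 s=1: MISS | VC [9]
  [4] addr=0x3c blk=15 s=1: MISS | VC [9, 13]
  [5] addr=0x24 blk=9 s=1: VC-HIT | VC [15, 13]
  [6] addr=0x27 blk=9 s=1: L1-HIT | VC [15, 13]
  [7] addr=0x15 blk=5 s=1: MISS | VC [15, 13, 9]
  [8] addr=0x15 blk=5 s=1: L1-HIT | VC [15, 13, 9]
  [9] addr=0x16 blk=5 s=1: L1-HIT | VC [15, 13, 9]
  [10] addr=0x26 blk=9 s=1: VC-HIT | VC [15, 13, 5]
  [11] addr=0x15 blk=5 s=1: VC-HIT | VC [15, 13, 9]

SEQ = [MISS, L1-HIT, L1-HIT, MISS, MISS, VC-HIT, L1-HIT, MISS, L1-HIT, L1-HIT, VC-HIT, VC-HIT]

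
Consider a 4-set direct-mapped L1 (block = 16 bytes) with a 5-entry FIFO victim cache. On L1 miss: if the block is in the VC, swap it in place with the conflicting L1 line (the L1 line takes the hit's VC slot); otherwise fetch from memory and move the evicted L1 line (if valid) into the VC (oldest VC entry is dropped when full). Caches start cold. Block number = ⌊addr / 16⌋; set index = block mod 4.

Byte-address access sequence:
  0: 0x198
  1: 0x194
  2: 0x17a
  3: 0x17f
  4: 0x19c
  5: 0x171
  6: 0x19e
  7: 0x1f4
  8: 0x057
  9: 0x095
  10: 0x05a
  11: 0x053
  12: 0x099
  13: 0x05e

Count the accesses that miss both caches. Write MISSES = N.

0: 0x198 (blk 25, set 1) → MISS  vc=[]
1: 0x194 (blk 25, set 1) → L1-HIT  vc=[]
2: 0x17a (blk 23, set 3) → MISS  vc=[]
3: 0x17f (blk 23, set 3) → L1-HIT  vc=[]
4: 0x19c (blk 25, set 1) → L1-HIT  vc=[]
5: 0x171 (blk 23, set 3) → L1-HIT  vc=[]
6: 0x19e (blk 25, set 1) → L1-HIT  vc=[]
7: 0x1f4 (blk 31, set 3) → MISS  vc=[23]
8: 0x57 (blk 5, set 1) → MISS  vc=[23, 25]
9: 0x95 (blk 9, set 1) → MISS  vc=[23, 25, 5]
10: 0x5a (blk 5, set 1) → VC-HIT  vc=[23, 25, 9]
11: 0x53 (blk 5, set 1) → L1-HIT  vc=[23, 25, 9]
12: 0x99 (blk 9, set 1) → VC-HIT  vc=[23, 25, 5]
13: 0x5e (blk 5, set 1) → VC-HIT  vc=[23, 25, 9]

MISSES = 5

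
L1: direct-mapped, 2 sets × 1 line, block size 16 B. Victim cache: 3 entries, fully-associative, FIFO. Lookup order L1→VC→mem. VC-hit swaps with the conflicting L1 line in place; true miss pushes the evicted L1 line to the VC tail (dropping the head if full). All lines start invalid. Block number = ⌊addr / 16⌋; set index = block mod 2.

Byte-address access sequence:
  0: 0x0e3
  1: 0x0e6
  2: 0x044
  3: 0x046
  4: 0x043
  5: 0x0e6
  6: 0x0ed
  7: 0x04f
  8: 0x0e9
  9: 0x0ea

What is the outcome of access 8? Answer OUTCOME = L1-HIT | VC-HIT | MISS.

OUTCOME = VC-HIT

0: 0xe3 (blk 14, set 0) → MISS  vc=[]
1: 0xe6 (blk 14, set 0) → L1-HIT  vc=[]
2: 0x44 (blk 4, set 0) → MISS  vc=[14]
3: 0x46 (blk 4, set 0) → L1-HIT  vc=[14]
4: 0x43 (blk 4, set 0) → L1-HIT  vc=[14]
5: 0xe6 (blk 14, set 0) → VC-HIT  vc=[4]
6: 0xed (blk 14, set 0) → L1-HIT  vc=[4]
7: 0x4f (blk 4, set 0) → VC-HIT  vc=[14]
8: 0xe9 (blk 14, set 0) → VC-HIT  vc=[4]
9: 0xea (blk 14, set 0) → L1-HIT  vc=[4]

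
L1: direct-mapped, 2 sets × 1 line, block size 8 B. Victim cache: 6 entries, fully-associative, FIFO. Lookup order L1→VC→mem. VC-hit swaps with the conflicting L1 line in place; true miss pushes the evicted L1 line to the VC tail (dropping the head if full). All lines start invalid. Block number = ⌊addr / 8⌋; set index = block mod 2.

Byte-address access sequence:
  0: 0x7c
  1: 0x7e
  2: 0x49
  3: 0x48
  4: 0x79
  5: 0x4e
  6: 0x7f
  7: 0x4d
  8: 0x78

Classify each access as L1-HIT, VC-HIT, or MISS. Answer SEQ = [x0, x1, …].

#0 0x7c→b15/s1 MISS; vc=[]
#1 0x7e→b15/s1 L1-HIT; vc=[]
#2 0x49→b9/s1 MISS; vc=[15]
#3 0x48→b9/s1 L1-HIT; vc=[15]
#4 0x79→b15/s1 VC-HIT; vc=[9]
#5 0x4e→b9/s1 VC-HIT; vc=[15]
#6 0x7f→b15/s1 VC-HIT; vc=[9]
#7 0x4d→b9/s1 VC-HIT; vc=[15]
#8 0x78→b15/s1 VC-HIT; vc=[9]

SEQ = [MISS, L1-HIT, MISS, L1-HIT, VC-HIT, VC-HIT, VC-HIT, VC-HIT, VC-HIT]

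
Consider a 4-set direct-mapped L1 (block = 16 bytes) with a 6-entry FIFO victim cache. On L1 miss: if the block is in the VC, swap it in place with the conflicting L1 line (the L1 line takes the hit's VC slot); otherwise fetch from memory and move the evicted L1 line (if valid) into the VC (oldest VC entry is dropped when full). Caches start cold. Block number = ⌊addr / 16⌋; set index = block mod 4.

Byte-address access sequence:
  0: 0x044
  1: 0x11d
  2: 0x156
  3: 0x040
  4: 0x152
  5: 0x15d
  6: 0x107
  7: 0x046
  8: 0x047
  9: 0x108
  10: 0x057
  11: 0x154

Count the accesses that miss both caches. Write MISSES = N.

MISSES = 5

  [0] addr=0x44 blk=4 s=0: MISS | VC []
  [1] addr=0x11d blk=17 s=1: MISS | VC []
  [2] addr=0x156 blk=21 s=1: MISS | VC [17]
  [3] addr=0x40 blk=4 s=0: L1-HIT | VC [17]
  [4] addr=0x152 blk=21 s=1: L1-HIT | VC [17]
  [5] addr=0x15d blk=21 s=1: L1-HIT | VC [17]
  [6] addr=0x107 blk=16 s=0: MISS | VC [17, 4]
  [7] addr=0x46 blk=4 s=0: VC-HIT | VC [17, 16]
  [8] addr=0x47 blk=4 s=0: L1-HIT | VC [17, 16]
  [9] addr=0x108 blk=16 s=0: VC-HIT | VC [17, 4]
  [10] addr=0x57 blk=5 s=1: MISS | VC [17, 4, 21]
  [11] addr=0x154 blk=21 s=1: VC-HIT | VC [17, 4, 5]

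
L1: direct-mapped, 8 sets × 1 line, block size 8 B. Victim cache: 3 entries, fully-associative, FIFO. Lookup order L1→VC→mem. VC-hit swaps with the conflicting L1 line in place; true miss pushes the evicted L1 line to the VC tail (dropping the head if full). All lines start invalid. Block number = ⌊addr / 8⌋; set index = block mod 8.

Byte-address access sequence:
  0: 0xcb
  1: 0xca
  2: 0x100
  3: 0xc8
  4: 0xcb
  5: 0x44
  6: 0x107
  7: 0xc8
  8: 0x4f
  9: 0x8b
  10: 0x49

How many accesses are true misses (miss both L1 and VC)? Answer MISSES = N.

  [0] addr=0xcb blk=25 s=1: MISS | VC []
  [1] addr=0xca blk=25 s=1: L1-HIT | VC []
  [2] addr=0x100 blk=32 s=0: MISS | VC []
  [3] addr=0xc8 blk=25 s=1: L1-HIT | VC []
  [4] addr=0xcb blk=25 s=1: L1-HIT | VC []
  [5] addr=0x44 blk=8 s=0: MISS | VC [32]
  [6] addr=0x107 blk=32 s=0: VC-HIT | VC [8]
  [7] addr=0xc8 blk=25 s=1: L1-HIT | VC [8]
  [8] addr=0x4f blk=9 s=1: MISS | VC [8, 25]
  [9] addr=0x8b blk=17 s=1: MISS | VC [8, 25, 9]
  [10] addr=0x49 blk=9 s=1: VC-HIT | VC [8, 25, 17]

MISSES = 5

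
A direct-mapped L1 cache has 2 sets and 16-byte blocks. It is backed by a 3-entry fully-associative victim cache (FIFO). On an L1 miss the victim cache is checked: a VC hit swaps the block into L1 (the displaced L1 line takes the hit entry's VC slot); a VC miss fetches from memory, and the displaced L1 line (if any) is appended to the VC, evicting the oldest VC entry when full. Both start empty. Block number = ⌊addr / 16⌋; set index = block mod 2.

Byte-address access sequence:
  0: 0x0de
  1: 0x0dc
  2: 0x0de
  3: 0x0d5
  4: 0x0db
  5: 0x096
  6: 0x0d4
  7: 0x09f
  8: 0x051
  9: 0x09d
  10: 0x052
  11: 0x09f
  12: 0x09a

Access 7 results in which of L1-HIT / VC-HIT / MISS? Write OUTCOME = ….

0: 0xde (blk 13, set 1) → MISS  vc=[]
1: 0xdc (blk 13, set 1) → L1-HIT  vc=[]
2: 0xde (blk 13, set 1) → L1-HIT  vc=[]
3: 0xd5 (blk 13, set 1) → L1-HIT  vc=[]
4: 0xdb (blk 13, set 1) → L1-HIT  vc=[]
5: 0x96 (blk 9, set 1) → MISS  vc=[13]
6: 0xd4 (blk 13, set 1) → VC-HIT  vc=[9]
7: 0x9f (blk 9, set 1) → VC-HIT  vc=[13]
8: 0x51 (blk 5, set 1) → MISS  vc=[13, 9]
9: 0x9d (blk 9, set 1) → VC-HIT  vc=[13, 5]
10: 0x52 (blk 5, set 1) → VC-HIT  vc=[13, 9]
11: 0x9f (blk 9, set 1) → VC-HIT  vc=[13, 5]
12: 0x9a (blk 9, set 1) → L1-HIT  vc=[13, 5]

OUTCOME = VC-HIT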